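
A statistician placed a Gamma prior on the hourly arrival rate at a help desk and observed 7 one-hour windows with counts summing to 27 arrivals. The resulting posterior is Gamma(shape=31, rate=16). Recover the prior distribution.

Gamma(shape=4, rate=9)

Gamma–Poisson conjugacy: posterior shape = α + Σxᵢ, posterior rate = β + n.
So α = 31 − 27 = 4 and β = 16 − 7 = 9.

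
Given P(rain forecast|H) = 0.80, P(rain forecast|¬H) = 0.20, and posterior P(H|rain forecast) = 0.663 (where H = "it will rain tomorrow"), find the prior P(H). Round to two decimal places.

In odds form, posterior odds = prior odds × likelihood ratio, so prior odds = posterior odds ÷ LR.
Posterior odds = 0.663/(1−0.663) = 1.9674. LR = 0.80/0.20 = 4.0000.
Prior odds = 1.9674/4.0000 = 0.4919, so P(H) = 0.4919/(1+0.4919) ≈ 0.33.

P(H) = 0.33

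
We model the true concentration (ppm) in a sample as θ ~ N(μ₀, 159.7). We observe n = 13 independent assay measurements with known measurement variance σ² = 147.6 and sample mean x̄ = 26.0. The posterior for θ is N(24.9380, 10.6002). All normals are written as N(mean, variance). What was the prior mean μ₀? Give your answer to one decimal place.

The posterior mean is a precision-weighted average: μ_n = (τ₀μ₀ + τ_data·x̄)/(τ₀+τ_data), with τ₀=1/σ₀² and τ_data=n/σ².
Here τ₀ = 1/159.7 = 0.006262 and τ_data = 13/147.6 = 0.088076, so τ_n = 0.094338.
Rearranging for μ₀: μ₀ = (μ_n·τ_n − τ_data·x̄)/τ₀ = (24.9380·0.094338 − 0.088076·26.0) / 0.006262 = 0.062625/0.006262 ≈ 10.0.

μ₀ = 10.0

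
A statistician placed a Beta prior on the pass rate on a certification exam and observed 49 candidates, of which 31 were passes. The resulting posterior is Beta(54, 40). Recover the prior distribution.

Beta(23, 22)

Under Beta–binomial conjugacy the posterior parameters are (a+s, b+f).
So a = 54 − 31 = 23 and b = 40 − 18 = 22.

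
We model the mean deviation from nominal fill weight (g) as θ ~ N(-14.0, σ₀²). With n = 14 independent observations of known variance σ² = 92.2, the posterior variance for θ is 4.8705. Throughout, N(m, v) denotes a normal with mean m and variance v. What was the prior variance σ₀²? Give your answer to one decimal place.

σ₀² = 18.7

For the Normal–Normal model with known σ², precisions add: τ_n = τ₀ + n/σ².
So 1/σ₀² = 1/4.8705 − 14/92.2 = 0.205318 − 0.151844 = 0.053474.
Hence σ₀² = 1/0.053474 ≈ 18.7.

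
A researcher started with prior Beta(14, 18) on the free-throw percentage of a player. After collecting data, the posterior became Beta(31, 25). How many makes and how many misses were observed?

A Beta(a, b) prior with s successes and f failures in binomial data gives a Beta(a+s, b+f) posterior.
So s = 31 − 14 = 17 and f = 25 − 18 = 7.

17 makes and 7 misses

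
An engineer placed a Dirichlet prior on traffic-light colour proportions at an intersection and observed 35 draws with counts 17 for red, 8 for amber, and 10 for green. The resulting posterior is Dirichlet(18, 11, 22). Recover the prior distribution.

Dirichlet(1, 3, 12)

For a Dirichlet(α) prior with multinomial counts c, the posterior is Dirichlet(α + c) componentwise.
Subtract each count from the matching posterior parameter: 18−17=1, 11−8=3, 22−10=12.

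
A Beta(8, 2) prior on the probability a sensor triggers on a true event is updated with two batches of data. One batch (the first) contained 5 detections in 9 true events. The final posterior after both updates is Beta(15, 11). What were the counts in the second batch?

Sequential conjugate updates are equivalent to a single update on the pooled data, so total successes = posterior α − prior α and total failures = posterior β − prior β.
Total across both batches: 15−8=7 detections, 11−2=9 misses.
Subtract the first batch: 7−5=2 detections and 9−4=5 misses.

2 detections and 5 misses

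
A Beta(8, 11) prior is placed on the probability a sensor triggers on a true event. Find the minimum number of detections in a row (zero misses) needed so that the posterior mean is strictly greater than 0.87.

After k detections and 0 misses the posterior is Beta(8+k, 11), with mean (8+k)/(8+11+k).
Set (8+k)/(19+k) > 0.87 and solve: k > (0.87·19 − 8)/(1 − 0.87) = 65.615.
The smallest integer exceeding 65.615 is 66.

k = 66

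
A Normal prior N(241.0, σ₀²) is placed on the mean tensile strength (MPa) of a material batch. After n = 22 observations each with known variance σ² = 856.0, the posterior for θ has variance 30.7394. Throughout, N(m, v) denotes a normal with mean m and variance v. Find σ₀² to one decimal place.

Posterior precision equals prior precision plus data precision: 1/σ_n² = 1/σ₀² + n/σ².
So 1/σ₀² = 1/30.7394 − 22/856.0 = 0.032532 − 0.025701 = 0.006831.
Hence σ₀² = 1/0.006831 ≈ 146.4.

σ₀² = 146.4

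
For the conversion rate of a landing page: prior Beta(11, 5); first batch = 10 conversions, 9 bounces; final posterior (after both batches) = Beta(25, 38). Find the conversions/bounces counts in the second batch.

Sequential conjugate updates are equivalent to a single update on the pooled data, so total successes = posterior α − prior α and total failures = posterior β − prior β.
Total across both batches: 25−11=14 conversions, 38−5=33 bounces.
Subtract the first batch: 14−10=4 conversions and 33−9=24 bounces.

4 conversions and 24 bounces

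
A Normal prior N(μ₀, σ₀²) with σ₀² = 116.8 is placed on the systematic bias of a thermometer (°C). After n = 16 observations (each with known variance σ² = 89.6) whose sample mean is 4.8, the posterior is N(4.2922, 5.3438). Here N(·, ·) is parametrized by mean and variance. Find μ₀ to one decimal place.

μ₀ = -6.3

With known observation variance, the Normal–Normal posterior has precision τ_n = τ₀ + n/σ² and mean μ_n = (τ₀μ₀ + (n/σ²)x̄)/τ_n.
Here τ₀ = 1/116.8 = 0.008562 and τ_data = 16/89.6 = 0.178571, so τ_n = 0.187133.
Rearranging for μ₀: μ₀ = (μ_n·τ_n − τ_data·x̄)/τ₀ = (4.2922·0.187133 − 0.178571·4.8) / 0.008562 = -0.053929/0.008562 ≈ -6.3.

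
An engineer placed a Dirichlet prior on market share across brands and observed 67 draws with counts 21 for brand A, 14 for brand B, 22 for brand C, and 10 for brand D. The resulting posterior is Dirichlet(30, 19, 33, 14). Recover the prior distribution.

Dirichlet(9, 5, 11, 4)

For a Dirichlet(α) prior with multinomial counts c, the posterior is Dirichlet(α + c) componentwise.
Subtract each count from the matching posterior parameter: 30−21=9, 19−14=5, 33−22=11, 14−10=4.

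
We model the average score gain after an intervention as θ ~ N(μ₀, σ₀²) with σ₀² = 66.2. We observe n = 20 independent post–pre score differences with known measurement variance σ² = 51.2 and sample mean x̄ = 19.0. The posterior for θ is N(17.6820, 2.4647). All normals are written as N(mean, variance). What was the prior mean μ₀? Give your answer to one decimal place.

The posterior mean is a precision-weighted average: μ_n = (τ₀μ₀ + τ_data·x̄)/(τ₀+τ_data), with τ₀=1/σ₀² and τ_data=n/σ².
Here τ₀ = 1/66.2 = 0.015106 and τ_data = 20/51.2 = 0.390625, so τ_n = 0.405731.
Rearranging for μ₀: μ₀ = (μ_n·τ_n − τ_data·x̄)/τ₀ = (17.6820·0.405731 − 0.390625·19.0) / 0.015106 = -0.247739/0.015106 ≈ -16.4.

μ₀ = -16.4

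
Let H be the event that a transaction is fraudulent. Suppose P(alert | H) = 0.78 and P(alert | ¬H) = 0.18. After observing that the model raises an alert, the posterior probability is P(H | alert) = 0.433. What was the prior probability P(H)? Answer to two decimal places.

Bayes' rule in odds form gives O(H|E) = O(H)·[P(E|H)/P(E|¬H)], hence O(H) = O(H|E)/LR.
Posterior odds = 0.433/(1−0.433) = 0.7637. LR = 0.78/0.18 = 4.3333.
Prior odds = 0.7637/4.3333 = 0.1762, so P(H) = 0.1762/(1+0.1762) ≈ 0.15.

P(H) = 0.15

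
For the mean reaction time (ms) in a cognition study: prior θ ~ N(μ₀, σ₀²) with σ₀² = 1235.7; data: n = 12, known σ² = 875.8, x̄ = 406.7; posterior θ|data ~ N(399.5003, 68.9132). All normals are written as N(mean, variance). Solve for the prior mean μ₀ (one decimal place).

The posterior mean is a precision-weighted average: μ_n = (τ₀μ₀ + τ_data·x̄)/(τ₀+τ_data), with τ₀=1/σ₀² and τ_data=n/σ².
Here τ₀ = 1/1235.7 = 0.000809 and τ_data = 12/875.8 = 0.013702, so τ_n = 0.014511.
Rearranging for μ₀: μ₀ = (μ_n·τ_n − τ_data·x̄)/τ₀ = (399.5003·0.014511 − 0.013702·406.7) / 0.000809 = 0.224545/0.000809 ≈ 277.6.

μ₀ = 277.6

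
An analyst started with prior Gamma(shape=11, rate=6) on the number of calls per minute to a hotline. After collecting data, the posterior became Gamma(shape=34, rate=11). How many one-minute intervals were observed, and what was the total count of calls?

Gamma–Poisson conjugacy: posterior shape = α + Σxᵢ, posterior rate = β + n.
Matching: Σxᵢ = 34 − 11 = 23 and n = 11 − 6 = 5.

n = 5 one-minute intervals with total 23 calls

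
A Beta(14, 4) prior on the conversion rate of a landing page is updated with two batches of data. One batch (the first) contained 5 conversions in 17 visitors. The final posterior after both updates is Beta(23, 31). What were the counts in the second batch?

Because Beta–binomial updating is additive in the counts, the combined data contributed (α_post−α_prior, β_post−β_prior) successes and failures.
Total across both batches: 23−14=9 conversions, 31−4=27 bounces.
Subtract the first batch: 9−5=4 conversions and 27−12=15 bounces.

4 conversions and 15 bounces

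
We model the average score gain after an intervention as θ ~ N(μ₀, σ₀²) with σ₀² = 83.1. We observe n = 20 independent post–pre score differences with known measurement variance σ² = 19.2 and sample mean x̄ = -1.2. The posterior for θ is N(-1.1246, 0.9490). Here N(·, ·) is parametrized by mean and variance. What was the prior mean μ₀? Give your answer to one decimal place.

With known observation variance, the Normal–Normal posterior has precision τ_n = τ₀ + n/σ² and mean μ_n = (τ₀μ₀ + (n/σ²)x̄)/τ_n.
Here τ₀ = 1/83.1 = 0.012034 and τ_data = 20/19.2 = 1.041667, so τ_n = 1.053701.
Rearranging for μ₀: μ₀ = (μ_n·τ_n − τ_data·x̄)/τ₀ = (-1.1246·1.053701 − 1.041667·-1.2) / 0.012034 = 0.065008/0.012034 ≈ 5.4.

μ₀ = 5.4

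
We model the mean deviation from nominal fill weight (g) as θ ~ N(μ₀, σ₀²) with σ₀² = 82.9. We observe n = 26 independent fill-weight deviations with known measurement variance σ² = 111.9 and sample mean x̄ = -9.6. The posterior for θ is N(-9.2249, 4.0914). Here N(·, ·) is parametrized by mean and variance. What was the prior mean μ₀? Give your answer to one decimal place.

μ₀ = -2.0

The posterior mean is a precision-weighted average: μ_n = (τ₀μ₀ + τ_data·x̄)/(τ₀+τ_data), with τ₀=1/σ₀² and τ_data=n/σ².
Here τ₀ = 1/82.9 = 0.012063 and τ_data = 26/111.9 = 0.232350, so τ_n = 0.244413.
Rearranging for μ₀: μ₀ = (μ_n·τ_n − τ_data·x̄)/τ₀ = (-9.2249·0.244413 − 0.232350·-9.6) / 0.012063 = -0.024125/0.012063 ≈ -2.0.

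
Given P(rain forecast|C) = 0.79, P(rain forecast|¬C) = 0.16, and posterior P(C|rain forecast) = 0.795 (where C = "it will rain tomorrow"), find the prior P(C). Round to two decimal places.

P(C) = 0.44

In odds form, posterior odds = prior odds × likelihood ratio, so prior odds = posterior odds ÷ LR.
Posterior odds = 0.795/(1−0.795) = 3.8780. LR = 0.79/0.16 = 4.9375.
Prior odds = 3.8780/4.9375 = 0.7854, so P(C) = 0.7854/(1+0.7854) ≈ 0.44.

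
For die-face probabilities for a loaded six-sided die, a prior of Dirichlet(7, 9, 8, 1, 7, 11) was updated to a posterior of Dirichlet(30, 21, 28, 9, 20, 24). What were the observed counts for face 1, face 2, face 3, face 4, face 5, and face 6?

counts (23, 12, 20, 8, 13, 13)

For a Dirichlet(α) prior with multinomial counts c, the posterior is Dirichlet(α + c) componentwise.
Counts are posterior − prior componentwise: 30−7=23, 21−9=12, 28−8=20, 9−1=8, 20−7=13, 24−11=13.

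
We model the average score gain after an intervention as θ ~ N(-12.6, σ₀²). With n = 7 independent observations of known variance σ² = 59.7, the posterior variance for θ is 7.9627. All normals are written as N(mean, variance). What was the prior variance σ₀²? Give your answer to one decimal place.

Posterior precision equals prior precision plus data precision: 1/σ_n² = 1/σ₀² + n/σ².
So 1/σ₀² = 1/7.9627 − 7/59.7 = 0.125586 − 0.117253 = 0.008333.
Hence σ₀² = 1/0.008333 ≈ 120.0.

σ₀² = 120.0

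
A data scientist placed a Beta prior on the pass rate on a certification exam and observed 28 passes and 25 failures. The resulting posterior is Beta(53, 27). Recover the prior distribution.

Beta(25, 2)

Beta is conjugate to the binomial likelihood: posterior = Beta(α+s, β+f).
So α = 53 − 28 = 25 and β = 27 − 25 = 2.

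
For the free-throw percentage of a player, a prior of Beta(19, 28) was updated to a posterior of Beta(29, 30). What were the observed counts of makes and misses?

10 makes and 2 misses

Under Beta–binomial conjugacy the posterior parameters are (α+s, β+f).
So s = 29 − 19 = 10 and f = 30 − 28 = 2.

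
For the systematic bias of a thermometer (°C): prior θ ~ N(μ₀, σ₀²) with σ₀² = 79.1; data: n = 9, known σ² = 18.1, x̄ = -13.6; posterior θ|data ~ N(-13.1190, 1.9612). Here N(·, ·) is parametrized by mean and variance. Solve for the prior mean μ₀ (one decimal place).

μ₀ = 5.8

With known observation variance, the Normal–Normal posterior has precision τ_n = τ₀ + n/σ² and mean μ_n = (τ₀μ₀ + (n/σ²)x̄)/τ_n.
Here τ₀ = 1/79.1 = 0.012642 and τ_data = 9/18.1 = 0.497238, so τ_n = 0.509880.
Rearranging for μ₀: μ₀ = (μ_n·τ_n − τ_data·x̄)/τ₀ = (-13.1190·0.509880 − 0.497238·-13.6) / 0.012642 = 0.073321/0.012642 ≈ 5.8.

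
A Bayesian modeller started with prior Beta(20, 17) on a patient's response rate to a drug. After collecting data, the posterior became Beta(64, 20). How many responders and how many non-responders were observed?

44 responders and 3 non-responders

A Beta(a, b) prior with s successes and f failures in binomial data gives a Beta(a+s, b+f) posterior.
So s = 64 − 20 = 44 and f = 20 − 17 = 3.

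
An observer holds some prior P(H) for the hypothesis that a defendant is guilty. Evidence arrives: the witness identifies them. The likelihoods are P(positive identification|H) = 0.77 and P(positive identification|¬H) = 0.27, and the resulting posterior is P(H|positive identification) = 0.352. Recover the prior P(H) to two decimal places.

P(H) = 0.16

In odds form, posterior odds = prior odds × likelihood ratio, so prior odds = posterior odds ÷ LR.
Posterior odds = 0.352/(1−0.352) = 0.5432. LR = 0.77/0.27 = 2.8519.
Prior odds = 0.5432/2.8519 = 0.1905, so P(H) = 0.1905/(1+0.1905) ≈ 0.16.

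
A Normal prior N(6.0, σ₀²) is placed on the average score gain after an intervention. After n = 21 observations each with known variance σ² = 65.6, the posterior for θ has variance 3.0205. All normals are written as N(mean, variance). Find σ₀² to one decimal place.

Posterior precision equals prior precision plus data precision: 1/σ_n² = 1/σ₀² + n/σ².
So 1/σ₀² = 1/3.0205 − 21/65.6 = 0.331071 − 0.320122 = 0.010949.
Hence σ₀² = 1/0.010949 ≈ 91.3.

σ₀² = 91.3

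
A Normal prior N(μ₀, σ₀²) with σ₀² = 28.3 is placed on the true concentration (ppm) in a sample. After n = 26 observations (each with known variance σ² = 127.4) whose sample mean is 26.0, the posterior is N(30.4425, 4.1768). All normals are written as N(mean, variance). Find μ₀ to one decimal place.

μ₀ = 56.1

The posterior mean is a precision-weighted average: μ_n = (τ₀μ₀ + τ_data·x̄)/(τ₀+τ_data), with τ₀=1/σ₀² and τ_data=n/σ².
Here τ₀ = 1/28.3 = 0.035336 and τ_data = 26/127.4 = 0.204082, so τ_n = 0.239418.
Rearranging for μ₀: μ₀ = (μ_n·τ_n − τ_data·x̄)/τ₀ = (30.4425·0.239418 − 0.204082·26.0) / 0.035336 = 1.982350/0.035336 ≈ 56.1.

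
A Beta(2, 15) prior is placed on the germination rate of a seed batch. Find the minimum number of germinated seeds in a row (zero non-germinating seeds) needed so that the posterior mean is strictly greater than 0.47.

k = 12

After k germinated seeds and 0 non-germinating seeds the posterior is Beta(2+k, 15), with mean (2+k)/(2+15+k).
Set (2+k)/(17+k) > 0.47 and solve: k > (0.47·17 − 2)/(1 − 0.47) = 11.302.
The smallest integer exceeding 11.302 is 12.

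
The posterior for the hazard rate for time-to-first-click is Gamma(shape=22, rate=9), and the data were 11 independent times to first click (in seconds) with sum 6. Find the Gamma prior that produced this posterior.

For an exponential likelihood with a Gamma(α, β) prior on the rate, n observations with total T give posterior Gamma(α+n, β+T).
So α = 22 − 11 = 11 and β = 9 − 6 = 3.

Gamma(shape=11, rate=3)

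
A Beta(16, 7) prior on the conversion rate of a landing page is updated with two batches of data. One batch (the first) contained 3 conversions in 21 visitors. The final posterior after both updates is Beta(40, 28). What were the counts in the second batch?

Sequential conjugate updates are equivalent to a single update on the pooled data, so total successes = posterior α − prior α and total failures = posterior β − prior β.
Total across both batches: 40−16=24 conversions, 28−7=21 bounces.
Subtract the first batch: 24−3=21 conversions and 21−18=3 bounces.

21 conversions and 3 bounces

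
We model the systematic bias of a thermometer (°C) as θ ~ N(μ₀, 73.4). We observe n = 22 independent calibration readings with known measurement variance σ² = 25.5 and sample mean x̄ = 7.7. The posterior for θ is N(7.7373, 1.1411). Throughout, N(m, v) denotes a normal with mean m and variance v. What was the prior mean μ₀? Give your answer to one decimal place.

μ₀ = 10.1

With known observation variance, the Normal–Normal posterior has precision τ_n = τ₀ + n/σ² and mean μ_n = (τ₀μ₀ + (n/σ²)x̄)/τ_n.
Here τ₀ = 1/73.4 = 0.013624 and τ_data = 22/25.5 = 0.862745, so τ_n = 0.876369.
Rearranging for μ₀: μ₀ = (μ_n·τ_n − τ_data·x̄)/τ₀ = (7.7373·0.876369 − 0.862745·7.7) / 0.013624 = 0.137593/0.013624 ≈ 10.1.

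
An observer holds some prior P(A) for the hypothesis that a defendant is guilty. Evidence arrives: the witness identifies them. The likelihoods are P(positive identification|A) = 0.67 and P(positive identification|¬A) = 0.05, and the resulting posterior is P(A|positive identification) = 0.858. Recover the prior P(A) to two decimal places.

P(A) = 0.31

Bayes' rule in odds form gives O(A|E) = O(A)·[P(E|A)/P(E|¬A)], hence O(A) = O(A|E)/LR.
Posterior odds = 0.858/(1−0.858) = 6.0423. LR = 0.67/0.05 = 13.4000.
Prior odds = 6.0423/13.4000 = 0.4509, so P(A) = 0.4509/(1+0.4509) ≈ 0.31.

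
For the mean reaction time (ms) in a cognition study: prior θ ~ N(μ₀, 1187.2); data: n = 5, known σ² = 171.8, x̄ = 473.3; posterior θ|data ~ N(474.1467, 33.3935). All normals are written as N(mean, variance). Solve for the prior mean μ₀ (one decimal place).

μ₀ = 503.4

With known observation variance, the Normal–Normal posterior has precision τ_n = τ₀ + n/σ² and mean μ_n = (τ₀μ₀ + (n/σ²)x̄)/τ_n.
Here τ₀ = 1/1187.2 = 0.000842 and τ_data = 5/171.8 = 0.029104, so τ_n = 0.029946.
Rearranging for μ₀: μ₀ = (μ_n·τ_n − τ_data·x̄)/τ₀ = (474.1467·0.029946 − 0.029104·473.3) / 0.000842 = 0.423874/0.000842 ≈ 503.4.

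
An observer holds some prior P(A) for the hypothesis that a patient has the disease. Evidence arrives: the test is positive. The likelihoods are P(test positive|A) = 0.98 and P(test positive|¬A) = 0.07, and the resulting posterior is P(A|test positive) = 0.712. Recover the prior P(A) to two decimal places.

P(A) = 0.15

Bayes' rule in odds form gives O(A|E) = O(A)·[P(E|A)/P(E|¬A)], hence O(A) = O(A|E)/LR.
Posterior odds = 0.712/(1−0.712) = 2.4722. LR = 0.98/0.07 = 14.0000.
Prior odds = 2.4722/14.0000 = 0.1766, so P(A) = 0.1766/(1+0.1766) ≈ 0.15.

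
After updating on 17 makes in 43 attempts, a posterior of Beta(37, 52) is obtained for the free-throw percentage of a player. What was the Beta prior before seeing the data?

A Beta(α, β) prior with s successes and f failures in binomial data gives a Beta(α+s, β+f) posterior.
So α = 37 − 17 = 20 and β = 52 − 26 = 26.

Beta(20, 26)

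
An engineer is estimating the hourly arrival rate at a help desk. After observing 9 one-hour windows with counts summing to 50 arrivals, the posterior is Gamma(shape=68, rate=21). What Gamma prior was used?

Gamma(shape=18, rate=12)

Gamma–Poisson conjugacy: posterior shape = α + Σxᵢ, posterior rate = β + n.
So α = 68 − 50 = 18 and β = 21 − 9 = 12.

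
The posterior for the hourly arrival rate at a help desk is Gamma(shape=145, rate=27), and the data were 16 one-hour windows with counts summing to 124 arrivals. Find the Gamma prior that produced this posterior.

A Gamma(α, β) prior (rate parametrization) on a Poisson rate with n observations summing to S gives posterior Gamma(α+S, β+n).
So α = 145 − 124 = 21 and β = 27 − 16 = 11.

Gamma(shape=21, rate=11)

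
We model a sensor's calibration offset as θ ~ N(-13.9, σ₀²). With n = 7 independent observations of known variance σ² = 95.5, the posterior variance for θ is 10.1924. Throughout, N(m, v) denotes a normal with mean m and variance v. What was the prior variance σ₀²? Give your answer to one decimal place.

For the Normal–Normal model with known σ², precisions add: τ_n = τ₀ + n/σ².
So 1/σ₀² = 1/10.1924 − 7/95.5 = 0.098112 − 0.073298 = 0.024814.
Hence σ₀² = 1/0.024814 ≈ 40.3.

σ₀² = 40.3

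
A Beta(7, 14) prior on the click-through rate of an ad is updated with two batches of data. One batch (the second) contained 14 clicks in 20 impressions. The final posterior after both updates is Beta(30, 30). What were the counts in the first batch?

Because Beta–binomial updating is additive in the counts, the combined data contributed (α_post−α_prior, β_post−β_prior) successes and failures.
Total across both batches: 30−7=23 clicks, 30−14=16 non-clicks.
Subtract the second batch: 23−14=9 clicks and 16−6=10 non-clicks.

9 clicks and 10 non-clicks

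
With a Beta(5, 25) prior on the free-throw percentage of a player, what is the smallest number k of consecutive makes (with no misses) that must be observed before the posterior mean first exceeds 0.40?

After k makes and 0 misses the posterior is Beta(5+k, 25), with mean (5+k)/(5+25+k).
Set (5+k)/(30+k) > 0.40 and solve: k > (0.40·30 − 5)/(1 − 0.40) = 11.667.
The smallest integer exceeding 11.667 is 12, and checking k=12: (17)/(42) = 0.4048 > 0.40.

k = 12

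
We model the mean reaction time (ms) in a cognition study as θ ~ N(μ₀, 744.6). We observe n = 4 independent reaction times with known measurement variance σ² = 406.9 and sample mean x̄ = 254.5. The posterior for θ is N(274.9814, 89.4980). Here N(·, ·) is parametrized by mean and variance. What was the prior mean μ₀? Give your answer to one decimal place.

With known observation variance, the Normal–Normal posterior has precision τ_n = τ₀ + n/σ² and mean μ_n = (τ₀μ₀ + (n/σ²)x̄)/τ_n.
Here τ₀ = 1/744.6 = 0.001343 and τ_data = 4/406.9 = 0.009830, so τ_n = 0.011173.
Rearranging for μ₀: μ₀ = (μ_n·τ_n − τ_data·x̄)/τ₀ = (274.9814·0.011173 − 0.009830·254.5) / 0.001343 = 0.570632/0.001343 ≈ 424.9.

μ₀ = 424.9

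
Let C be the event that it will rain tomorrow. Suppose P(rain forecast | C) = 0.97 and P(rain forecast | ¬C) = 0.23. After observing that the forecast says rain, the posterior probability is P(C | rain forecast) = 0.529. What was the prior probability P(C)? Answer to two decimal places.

Bayes' rule in odds form gives O(C|E) = O(C)·[P(E|C)/P(E|¬C)], hence O(C) = O(C|E)/LR.
Posterior odds = 0.529/(1−0.529) = 1.1231. LR = 0.97/0.23 = 4.2174.
Prior odds = 1.1231/4.2174 = 0.2663, so P(C) = 0.2663/(1+0.2663) ≈ 0.21.

P(C) = 0.21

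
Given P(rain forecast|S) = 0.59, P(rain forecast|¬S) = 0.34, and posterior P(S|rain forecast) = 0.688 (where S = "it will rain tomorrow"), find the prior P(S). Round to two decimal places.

In odds form, posterior odds = prior odds × likelihood ratio, so prior odds = posterior odds ÷ LR.
Posterior odds = 0.688/(1−0.688) = 2.2051. LR = 0.59/0.34 = 1.7353.
Prior odds = 2.2051/1.7353 = 1.2707, so P(S) = 1.2707/(1+1.2707) ≈ 0.56.

P(S) = 0.56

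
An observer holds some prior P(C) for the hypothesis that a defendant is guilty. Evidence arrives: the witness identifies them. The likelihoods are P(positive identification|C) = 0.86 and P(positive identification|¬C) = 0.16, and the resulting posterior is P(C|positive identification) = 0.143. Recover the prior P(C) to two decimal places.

Bayes' rule in odds form gives O(C|E) = O(C)·[P(E|C)/P(E|¬C)], hence O(C) = O(C|E)/LR.
Posterior odds = 0.143/(1−0.143) = 0.1669. LR = 0.86/0.16 = 5.3750.
Prior odds = 0.1669/5.3750 = 0.0311, so P(C) = 0.0311/(1+0.0311) ≈ 0.03.

P(C) = 0.03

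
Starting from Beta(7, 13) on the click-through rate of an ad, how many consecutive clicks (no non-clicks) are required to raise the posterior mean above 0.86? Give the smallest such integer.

After k clicks and 0 non-clicks the posterior is Beta(7+k, 13), with mean (7+k)/(7+13+k).
Set (7+k)/(20+k) > 0.86 and solve: k > (0.86·20 − 7)/(1 − 0.86) = 72.857.
The smallest integer exceeding 72.857 is 73, and checking k=73: (80)/(93) = 0.8602 > 0.86.

k = 73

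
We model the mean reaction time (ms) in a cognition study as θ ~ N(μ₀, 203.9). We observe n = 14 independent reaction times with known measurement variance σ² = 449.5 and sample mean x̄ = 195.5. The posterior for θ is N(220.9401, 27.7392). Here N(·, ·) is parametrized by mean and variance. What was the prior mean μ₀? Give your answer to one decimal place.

With known observation variance, the Normal–Normal posterior has precision τ_n = τ₀ + n/σ² and mean μ_n = (τ₀μ₀ + (n/σ²)x̄)/τ_n.
Here τ₀ = 1/203.9 = 0.004904 and τ_data = 14/449.5 = 0.031146, so τ_n = 0.036050.
Rearranging for μ₀: μ₀ = (μ_n·τ_n − τ_data·x̄)/τ₀ = (220.9401·0.036050 − 0.031146·195.5) / 0.004904 = 1.875848/0.004904 ≈ 382.5.

μ₀ = 382.5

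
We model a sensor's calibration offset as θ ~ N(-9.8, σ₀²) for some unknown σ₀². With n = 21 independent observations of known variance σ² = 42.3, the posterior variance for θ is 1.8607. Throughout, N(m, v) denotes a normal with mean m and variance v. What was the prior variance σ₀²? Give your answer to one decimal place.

For the Normal–Normal model with known σ², precisions add: τ_n = τ₀ + n/σ².
So 1/σ₀² = 1/1.8607 − 21/42.3 = 0.537432 − 0.496454 = 0.040978.
Hence σ₀² = 1/0.040978 ≈ 24.4.

σ₀² = 24.4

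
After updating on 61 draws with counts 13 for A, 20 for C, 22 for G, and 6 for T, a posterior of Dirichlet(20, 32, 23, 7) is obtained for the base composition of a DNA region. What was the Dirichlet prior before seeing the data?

Dirichlet(7, 12, 1, 1)

For a Dirichlet(α) prior with multinomial counts c, the posterior is Dirichlet(α + c) componentwise.
Subtract each count from the matching posterior parameter: 20−13=7, 32−20=12, 23−22=1, 7−6=1.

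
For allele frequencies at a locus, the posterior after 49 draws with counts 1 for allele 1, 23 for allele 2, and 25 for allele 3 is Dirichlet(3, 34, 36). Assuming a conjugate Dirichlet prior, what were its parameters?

Dirichlet(2, 11, 11)

For a Dirichlet(α) prior with multinomial counts c, the posterior is Dirichlet(α + c) componentwise.
Subtract each count from the matching posterior parameter: 3−1=2, 34−23=11, 36−25=11.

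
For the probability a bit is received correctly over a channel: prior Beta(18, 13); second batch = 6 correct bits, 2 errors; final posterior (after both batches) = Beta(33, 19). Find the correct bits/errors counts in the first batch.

9 correct bits and 4 errors

Sequential conjugate updates are equivalent to a single update on the pooled data, so total successes = posterior α − prior α and total failures = posterior β − prior β.
Total across both batches: 33−18=15 correct bits, 19−13=6 errors.
Subtract the second batch: 15−6=9 correct bits and 6−2=4 errors.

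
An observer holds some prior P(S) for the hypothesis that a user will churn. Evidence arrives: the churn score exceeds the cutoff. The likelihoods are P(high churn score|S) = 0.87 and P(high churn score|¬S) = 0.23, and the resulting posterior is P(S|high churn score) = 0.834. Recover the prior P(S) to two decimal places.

In odds form, posterior odds = prior odds × likelihood ratio, so prior odds = posterior odds ÷ LR.
Posterior odds = 0.834/(1−0.834) = 5.0241. LR = 0.87/0.23 = 3.7826.
Prior odds = 5.0241/3.7826 = 1.3282, so P(S) = 1.3282/(1+1.3282) ≈ 0.57.

P(S) = 0.57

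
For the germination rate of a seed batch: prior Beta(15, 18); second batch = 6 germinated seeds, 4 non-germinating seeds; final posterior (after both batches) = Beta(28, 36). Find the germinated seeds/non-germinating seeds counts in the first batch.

Sequential conjugate updates are equivalent to a single update on the pooled data, so total successes = posterior α − prior α and total failures = posterior β − prior β.
Total across both batches: 28−15=13 germinated seeds, 36−18=18 non-germinating seeds.
Subtract the second batch: 13−6=7 germinated seeds and 18−4=14 non-germinating seeds.

7 germinated seeds and 14 non-germinating seeds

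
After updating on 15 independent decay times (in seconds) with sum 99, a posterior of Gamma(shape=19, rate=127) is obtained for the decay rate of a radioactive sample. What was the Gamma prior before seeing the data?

Gamma–exponential conjugacy: posterior shape = α + n, posterior rate = β + Σtᵢ.
So α = 19 − 15 = 4 and β = 127 − 99 = 28.

Gamma(shape=4, rate=28)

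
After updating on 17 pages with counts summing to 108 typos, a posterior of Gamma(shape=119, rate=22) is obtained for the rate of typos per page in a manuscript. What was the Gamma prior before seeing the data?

Gamma(shape=11, rate=5)

Gamma–Poisson conjugacy: posterior shape = α + Σxᵢ, posterior rate = β + n.
So α = 119 − 108 = 11 and β = 22 − 17 = 5.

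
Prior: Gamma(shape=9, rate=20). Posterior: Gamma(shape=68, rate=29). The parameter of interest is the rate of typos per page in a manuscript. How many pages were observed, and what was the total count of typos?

Gamma–Poisson conjugacy: posterior shape = α + Σxᵢ, posterior rate = β + n.
Matching: Σxᵢ = 68 − 9 = 59 and n = 29 − 20 = 9.

n = 9 pages with total 59 typos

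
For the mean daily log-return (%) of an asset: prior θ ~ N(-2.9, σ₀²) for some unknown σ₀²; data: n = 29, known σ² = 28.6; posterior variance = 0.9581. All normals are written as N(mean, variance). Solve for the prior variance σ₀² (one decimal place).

σ₀² = 33.6

Posterior precision equals prior precision plus data precision: 1/σ_n² = 1/σ₀² + n/σ².
So 1/σ₀² = 1/0.9581 − 29/28.6 = 1.043732 − 1.013986 = 0.029746.
Hence σ₀² = 1/0.029746 ≈ 33.6.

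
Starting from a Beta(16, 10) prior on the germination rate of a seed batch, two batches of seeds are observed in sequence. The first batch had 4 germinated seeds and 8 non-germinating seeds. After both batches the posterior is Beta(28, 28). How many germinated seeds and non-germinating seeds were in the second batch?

8 germinated seeds and 10 non-germinating seeds

Because Beta–binomial updating is additive in the counts, the combined data contributed (α_post−α_prior, β_post−β_prior) successes and failures.
Total across both batches: 28−16=12 germinated seeds, 28−10=18 non-germinating seeds.
Subtract the first batch: 12−4=8 germinated seeds and 18−8=10 non-germinating seeds.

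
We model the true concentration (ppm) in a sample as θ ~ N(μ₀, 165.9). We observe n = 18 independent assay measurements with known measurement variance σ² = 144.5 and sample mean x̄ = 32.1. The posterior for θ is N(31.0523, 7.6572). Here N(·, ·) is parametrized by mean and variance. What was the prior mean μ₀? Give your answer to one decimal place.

μ₀ = 9.4

With known observation variance, the Normal–Normal posterior has precision τ_n = τ₀ + n/σ² and mean μ_n = (τ₀μ₀ + (n/σ²)x̄)/τ_n.
Here τ₀ = 1/165.9 = 0.006028 and τ_data = 18/144.5 = 0.124567, so τ_n = 0.130595.
Rearranging for μ₀: μ₀ = (μ_n·τ_n − τ_data·x̄)/τ₀ = (31.0523·0.130595 − 0.124567·32.1) / 0.006028 = 0.056674/0.006028 ≈ 9.4.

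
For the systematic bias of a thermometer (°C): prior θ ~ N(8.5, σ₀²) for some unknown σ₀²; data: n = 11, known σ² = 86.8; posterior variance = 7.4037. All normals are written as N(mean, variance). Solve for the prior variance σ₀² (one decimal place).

σ₀² = 119.9

For the Normal–Normal model with known σ², precisions add: τ_n = τ₀ + n/σ².
So 1/σ₀² = 1/7.4037 − 11/86.8 = 0.135068 − 0.126728 = 0.008340.
Hence σ₀² = 1/0.008340 ≈ 119.9.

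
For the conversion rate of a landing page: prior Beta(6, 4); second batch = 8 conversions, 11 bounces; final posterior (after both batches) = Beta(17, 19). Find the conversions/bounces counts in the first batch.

Sequential conjugate updates are equivalent to a single update on the pooled data, so total successes = posterior α − prior α and total failures = posterior β − prior β.
Total across both batches: 17−6=11 conversions, 19−4=15 bounces.
Subtract the second batch: 11−8=3 conversions and 15−11=4 bounces.

3 conversions and 4 bounces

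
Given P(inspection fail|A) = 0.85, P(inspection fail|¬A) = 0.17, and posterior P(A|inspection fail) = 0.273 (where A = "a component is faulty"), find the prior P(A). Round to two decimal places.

In odds form, posterior odds = prior odds × likelihood ratio, so prior odds = posterior odds ÷ LR.
Posterior odds = 0.273/(1−0.273) = 0.3755. LR = 0.85/0.17 = 5.0000.
Prior odds = 0.3755/5.0000 = 0.0751, so P(A) = 0.0751/(1+0.0751) ≈ 0.07.

P(A) = 0.07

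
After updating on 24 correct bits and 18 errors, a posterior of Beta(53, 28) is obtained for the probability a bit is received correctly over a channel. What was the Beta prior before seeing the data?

Beta(29, 10)

Under Beta–binomial conjugacy the posterior parameters are (a+s, b+f).
Subtract the data counts: 53−24=29, 28−18=10.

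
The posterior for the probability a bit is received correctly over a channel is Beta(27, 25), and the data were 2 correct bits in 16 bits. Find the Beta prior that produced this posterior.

Beta(25, 11)

A Beta(α, β) prior with s successes and f failures in binomial data gives a Beta(α+s, β+f) posterior.
So α = 27 − 2 = 25 and β = 25 − 14 = 11.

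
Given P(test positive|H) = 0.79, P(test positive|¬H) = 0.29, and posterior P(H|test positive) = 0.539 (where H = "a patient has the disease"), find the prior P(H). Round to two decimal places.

P(H) = 0.30

In odds form, posterior odds = prior odds × likelihood ratio, so prior odds = posterior odds ÷ LR.
Posterior odds = 0.539/(1−0.539) = 1.1692. LR = 0.79/0.29 = 2.7241.
Prior odds = 1.1692/2.7241 = 0.4292, so P(H) = 0.4292/(1+0.4292) ≈ 0.30.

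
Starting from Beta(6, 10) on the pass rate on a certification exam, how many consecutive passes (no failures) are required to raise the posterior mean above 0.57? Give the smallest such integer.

k = 8

After k passes and 0 failures the posterior is Beta(6+k, 10), with mean (6+k)/(6+10+k).
Set (6+k)/(16+k) > 0.57 and solve: k > (0.57·16 − 6)/(1 − 0.57) = 7.256.
The smallest integer exceeding 7.256 is 8.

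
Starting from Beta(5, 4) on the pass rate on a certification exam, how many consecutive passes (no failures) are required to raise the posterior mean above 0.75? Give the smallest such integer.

k = 8

After k passes and 0 failures the posterior is Beta(5+k, 4), with mean (5+k)/(5+4+k).
Set (5+k)/(9+k) > 0.75 and solve: k > (0.75·9 − 5)/(1 − 0.75) = 7.000.
The smallest integer exceeding 7.000 is 8, and checking k=8: (13)/(17) = 0.7647 > 0.75.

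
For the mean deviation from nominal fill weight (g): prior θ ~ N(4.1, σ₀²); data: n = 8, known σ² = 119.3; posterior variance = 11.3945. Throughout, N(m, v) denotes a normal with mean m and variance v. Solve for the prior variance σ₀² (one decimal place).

For the Normal–Normal model with known σ², precisions add: τ_n = τ₀ + n/σ².
So 1/σ₀² = 1/11.3945 − 8/119.3 = 0.087762 − 0.067058 = 0.020704.
Hence σ₀² = 1/0.020704 ≈ 48.3.

σ₀² = 48.3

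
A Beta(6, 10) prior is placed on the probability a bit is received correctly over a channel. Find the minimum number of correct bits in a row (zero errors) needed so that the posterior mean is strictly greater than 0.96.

k = 235

After k correct bits and 0 errors the posterior is Beta(6+k, 10), with mean (6+k)/(6+10+k).
Set (6+k)/(16+k) > 0.96 and solve: k > (0.96·16 − 6)/(1 − 0.96) = 234.000.
The smallest integer exceeding 234.000 is 235, and checking k=235: (241)/(251) = 0.9602 > 0.96.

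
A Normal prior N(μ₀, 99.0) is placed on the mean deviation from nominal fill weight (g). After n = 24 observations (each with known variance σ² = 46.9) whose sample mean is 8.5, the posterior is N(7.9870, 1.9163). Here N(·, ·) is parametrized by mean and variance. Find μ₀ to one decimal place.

The posterior mean is a precision-weighted average: μ_n = (τ₀μ₀ + τ_data·x̄)/(τ₀+τ_data), with τ₀=1/σ₀² and τ_data=n/σ².
Here τ₀ = 1/99.0 = 0.010101 and τ_data = 24/46.9 = 0.511727, so τ_n = 0.521828.
Rearranging for μ₀: μ₀ = (μ_n·τ_n − τ_data·x̄)/τ₀ = (7.9870·0.521828 − 0.511727·8.5) / 0.010101 = -0.181839/0.010101 ≈ -18.0.

μ₀ = -18.0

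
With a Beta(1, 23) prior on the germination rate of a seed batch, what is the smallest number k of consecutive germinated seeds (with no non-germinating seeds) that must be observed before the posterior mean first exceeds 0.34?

After k germinated seeds and 0 non-germinating seeds the posterior is Beta(1+k, 23), with mean (1+k)/(1+23+k).
Set (1+k)/(24+k) > 0.34 and solve: k > (0.34·24 − 1)/(1 − 0.34) = 10.848.
The smallest integer exceeding 10.848 is 11, and checking k=11: (12)/(35) = 0.3429 > 0.34.

k = 11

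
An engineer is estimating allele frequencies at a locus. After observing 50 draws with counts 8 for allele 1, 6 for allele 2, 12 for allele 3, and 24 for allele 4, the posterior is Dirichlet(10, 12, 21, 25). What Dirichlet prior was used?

For a Dirichlet(α) prior with multinomial counts c, the posterior is Dirichlet(α + c) componentwise.
Subtract each count from the matching posterior parameter: 10−8=2, 12−6=6, 21−12=9, 25−24=1.

Dirichlet(2, 6, 9, 1)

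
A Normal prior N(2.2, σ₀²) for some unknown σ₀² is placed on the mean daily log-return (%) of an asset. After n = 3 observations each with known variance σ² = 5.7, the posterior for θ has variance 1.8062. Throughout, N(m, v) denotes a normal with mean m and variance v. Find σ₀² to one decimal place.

σ₀² = 36.6

For the Normal–Normal model with known σ², precisions add: τ_n = τ₀ + n/σ².
So 1/σ₀² = 1/1.8062 − 3/5.7 = 0.553649 − 0.526316 = 0.027333.
Hence σ₀² = 1/0.027333 ≈ 36.6.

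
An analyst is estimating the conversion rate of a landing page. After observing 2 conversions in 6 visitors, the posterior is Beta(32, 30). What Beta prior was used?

A Beta(α, β) prior with s successes and f failures in binomial data gives a Beta(α+s, β+f) posterior.
So α = 32 − 2 = 30 and β = 30 − 4 = 26.

Beta(30, 26)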